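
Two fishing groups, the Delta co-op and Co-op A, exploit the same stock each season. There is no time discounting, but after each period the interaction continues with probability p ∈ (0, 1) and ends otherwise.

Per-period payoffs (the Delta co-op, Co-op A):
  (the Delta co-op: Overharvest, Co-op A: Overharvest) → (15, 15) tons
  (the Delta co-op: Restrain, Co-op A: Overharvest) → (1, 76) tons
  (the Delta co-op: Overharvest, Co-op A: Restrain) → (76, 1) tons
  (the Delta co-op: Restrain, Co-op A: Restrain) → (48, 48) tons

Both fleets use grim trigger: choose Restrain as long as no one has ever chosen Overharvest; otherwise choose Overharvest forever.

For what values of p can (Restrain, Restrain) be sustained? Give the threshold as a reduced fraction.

28/61

With no time discounting, the continuation probability p plays the role of the discount factor.
Grim-trigger IC: 48/(1−p) ≥ 76 + 15p/(1−p) ⇒ p ≥ (76−48)/(76−15) = 28/61.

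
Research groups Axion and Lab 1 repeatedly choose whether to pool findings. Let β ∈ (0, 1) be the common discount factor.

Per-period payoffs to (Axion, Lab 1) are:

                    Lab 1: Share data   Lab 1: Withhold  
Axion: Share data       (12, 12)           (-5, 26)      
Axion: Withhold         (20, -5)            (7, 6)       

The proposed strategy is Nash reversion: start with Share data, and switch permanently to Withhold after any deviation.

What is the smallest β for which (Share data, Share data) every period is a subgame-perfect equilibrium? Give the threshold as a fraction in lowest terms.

Axion's threshold: (20−12)/(20−7) = 8/13.
Lab 1's threshold: (26−12)/(26−6) = 7/10.
8/13 < 7/10, so Lab 1 binds and β* = 7/10.

7/10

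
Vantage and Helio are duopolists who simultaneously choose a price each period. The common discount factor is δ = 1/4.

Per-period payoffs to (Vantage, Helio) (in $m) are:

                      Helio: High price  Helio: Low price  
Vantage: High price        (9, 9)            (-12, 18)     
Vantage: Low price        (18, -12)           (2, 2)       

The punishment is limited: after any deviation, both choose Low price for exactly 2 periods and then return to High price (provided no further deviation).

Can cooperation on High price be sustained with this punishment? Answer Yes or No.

Comparing payoff streams over the 3 periods until play realigns: cooperate → 9(1+δ+…+δ^2); deviate → 18 + 2(δ+…+δ^2).
Cooperation is sustained iff (9−2)(δ+…+δ^2) ≥ 18−9.
δ+…+δ^2 = 1/4·(1−(1/4)^2)/(1−1/4) = 0.3125, and (18−9)/(9−2) = 1.2857.
0.3125 < 1.2857, so cooperation is not sustainable.

No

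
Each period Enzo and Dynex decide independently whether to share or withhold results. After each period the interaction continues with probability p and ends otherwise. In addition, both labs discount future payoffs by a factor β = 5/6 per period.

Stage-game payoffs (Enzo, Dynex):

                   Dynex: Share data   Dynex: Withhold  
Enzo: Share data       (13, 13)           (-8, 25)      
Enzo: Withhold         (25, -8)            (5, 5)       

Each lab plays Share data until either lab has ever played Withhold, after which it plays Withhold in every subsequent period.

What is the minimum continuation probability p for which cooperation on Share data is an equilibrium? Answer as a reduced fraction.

18/25

With continuation probability p and discount β, the effective per-period discount factor is βp.
Grim-trigger IC: βp ≥ (25−13)/(25−5) = 3/5.
So p ≥ (3/5)/(5/6) = 18/25.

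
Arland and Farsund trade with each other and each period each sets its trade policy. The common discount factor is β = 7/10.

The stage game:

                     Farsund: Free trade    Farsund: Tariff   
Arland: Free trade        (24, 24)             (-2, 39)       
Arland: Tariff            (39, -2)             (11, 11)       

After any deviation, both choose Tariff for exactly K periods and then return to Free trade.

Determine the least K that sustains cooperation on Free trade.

Need Σ_{k=1}^{K} β^k ≥ (39−24)/(24−11) = 1.1538 at β = 7/10.
At K = 1 the sum is 0.7000 < 1.1538; at K = 2 it is 1.1900 ≥ 1.1538.
So the minimum punishment length is K = 2.

2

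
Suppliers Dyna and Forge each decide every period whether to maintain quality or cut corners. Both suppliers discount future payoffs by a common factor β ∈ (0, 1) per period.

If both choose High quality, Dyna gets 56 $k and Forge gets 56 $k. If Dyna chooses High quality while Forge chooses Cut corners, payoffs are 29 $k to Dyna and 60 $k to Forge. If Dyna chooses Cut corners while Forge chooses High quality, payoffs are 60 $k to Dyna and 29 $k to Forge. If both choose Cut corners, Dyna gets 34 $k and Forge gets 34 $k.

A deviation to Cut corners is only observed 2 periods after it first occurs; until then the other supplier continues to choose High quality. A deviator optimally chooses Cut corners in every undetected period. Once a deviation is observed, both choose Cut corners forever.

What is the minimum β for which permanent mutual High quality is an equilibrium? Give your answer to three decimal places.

0.392

A deviator earns 60 for 2 periods, then 34 forever; cooperating earns 56 forever. Multiplying the IC by (1−β):
56 ≥ 60(1−β^2) + 34β^2, so 26·β^2 ≥ 4 and β^2 ≥ 2/13.
β ≥ (2/13)^(1/2) ≈ 0.392.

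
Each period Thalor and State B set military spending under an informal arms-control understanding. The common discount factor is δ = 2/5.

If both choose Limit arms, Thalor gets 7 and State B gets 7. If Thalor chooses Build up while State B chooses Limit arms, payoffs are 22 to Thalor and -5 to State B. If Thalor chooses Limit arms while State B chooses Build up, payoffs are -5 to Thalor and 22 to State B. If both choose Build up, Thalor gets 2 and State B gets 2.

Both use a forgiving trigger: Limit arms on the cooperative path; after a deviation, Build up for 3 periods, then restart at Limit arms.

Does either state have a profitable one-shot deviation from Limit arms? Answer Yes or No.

Yes

IC: δ+…+δ^3 ≥ (22−7)/(7−2) = 3.
At δ = 2/5: partial sum = 0.6240 < 3.0000. Cooperation not sustainable.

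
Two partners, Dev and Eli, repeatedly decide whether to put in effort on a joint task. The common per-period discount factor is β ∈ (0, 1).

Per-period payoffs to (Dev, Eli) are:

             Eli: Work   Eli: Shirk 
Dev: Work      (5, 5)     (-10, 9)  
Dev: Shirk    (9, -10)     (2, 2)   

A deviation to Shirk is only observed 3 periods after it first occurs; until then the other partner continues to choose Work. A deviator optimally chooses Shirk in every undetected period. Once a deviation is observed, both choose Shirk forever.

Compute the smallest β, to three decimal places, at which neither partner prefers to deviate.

0.830

The best deviation is to choose Shirk for all 3 undetected periods, earning 9 each, then 2 forever once detected.
Deviation value: 9(1−β^3)/(1−β) + 2β^3/(1−β); cooperation value: 5/(1−β).
IC: 5 ≥ 9(1−β^3) + 2β^3 = 9 − 7β^3.
So β^3 ≥ 4/7, giving β ≥ (4/7)^(1/3) ≈ 0.830.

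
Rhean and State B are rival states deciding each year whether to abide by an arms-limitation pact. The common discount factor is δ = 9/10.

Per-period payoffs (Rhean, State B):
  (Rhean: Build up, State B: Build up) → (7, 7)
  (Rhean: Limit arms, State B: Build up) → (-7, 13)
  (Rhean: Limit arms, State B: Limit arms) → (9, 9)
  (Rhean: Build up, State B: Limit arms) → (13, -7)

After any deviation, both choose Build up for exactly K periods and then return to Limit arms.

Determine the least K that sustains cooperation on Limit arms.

3

Need Σ_{k=1}^{K} δ^k ≥ (13−9)/(9−7) = 2.0000 at δ = 9/10.
At K = 2 the sum is 1.7100 < 2.0000; at K = 3 it is 2.4390 ≥ 2.0000.
So the minimum punishment length is K = 3.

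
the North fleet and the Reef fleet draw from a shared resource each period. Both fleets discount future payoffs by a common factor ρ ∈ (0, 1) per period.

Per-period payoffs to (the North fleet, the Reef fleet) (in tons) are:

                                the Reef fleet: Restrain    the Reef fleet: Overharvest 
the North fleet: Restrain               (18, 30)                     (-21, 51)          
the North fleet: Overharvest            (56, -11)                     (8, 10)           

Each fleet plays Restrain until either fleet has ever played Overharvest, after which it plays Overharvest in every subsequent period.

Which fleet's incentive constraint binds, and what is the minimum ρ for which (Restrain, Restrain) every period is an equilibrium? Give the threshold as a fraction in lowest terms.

the North fleet's threshold: (56−18)/(56−8) = 19/24.
the Reef fleet's threshold: (51−30)/(51−10) = 21/41.
19/24 > 21/41, so the North fleet binds and ρ* = 19/24.

the North fleet; ρ ≥ 19/24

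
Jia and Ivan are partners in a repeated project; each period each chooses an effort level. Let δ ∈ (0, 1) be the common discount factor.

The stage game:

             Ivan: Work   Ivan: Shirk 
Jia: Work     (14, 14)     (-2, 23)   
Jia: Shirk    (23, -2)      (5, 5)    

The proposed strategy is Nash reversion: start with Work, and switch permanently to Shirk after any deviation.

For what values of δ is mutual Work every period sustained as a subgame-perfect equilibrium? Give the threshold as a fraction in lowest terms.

1/2

Under grim trigger the critical discount factor is (T−C)/(T−P) with T = 23, C = 14, P = 5.
δ* = (23−14)/(23−5) = 9/18 = 1/2.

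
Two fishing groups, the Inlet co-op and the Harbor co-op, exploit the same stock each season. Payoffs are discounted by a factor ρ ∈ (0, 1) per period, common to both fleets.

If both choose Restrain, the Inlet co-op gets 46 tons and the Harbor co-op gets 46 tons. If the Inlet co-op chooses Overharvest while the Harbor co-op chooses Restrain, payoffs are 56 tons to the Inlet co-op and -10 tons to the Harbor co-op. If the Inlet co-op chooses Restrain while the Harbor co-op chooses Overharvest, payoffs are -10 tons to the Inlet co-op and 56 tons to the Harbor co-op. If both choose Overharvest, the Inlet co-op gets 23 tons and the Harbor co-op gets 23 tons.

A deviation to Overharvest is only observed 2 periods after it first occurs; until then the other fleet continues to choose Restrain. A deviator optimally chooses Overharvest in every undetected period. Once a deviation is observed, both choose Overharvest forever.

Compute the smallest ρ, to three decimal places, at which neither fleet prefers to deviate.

0.550

A deviator earns 56 for 2 periods, then 23 forever; cooperating earns 46 forever. Multiplying the IC by (1−ρ):
46 ≥ 56(1−ρ^2) + 23ρ^2, so 33·ρ^2 ≥ 10 and ρ^2 ≥ 10/33.
ρ ≥ (10/33)^(1/2) ≈ 0.550.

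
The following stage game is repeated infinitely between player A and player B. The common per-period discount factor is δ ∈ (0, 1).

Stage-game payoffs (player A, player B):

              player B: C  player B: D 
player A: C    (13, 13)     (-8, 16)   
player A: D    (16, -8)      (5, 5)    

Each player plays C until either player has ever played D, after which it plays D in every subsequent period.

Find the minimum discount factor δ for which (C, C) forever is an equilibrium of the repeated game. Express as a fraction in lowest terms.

One-period gain from deviating is 16 − 13 = 3. The loss is 13 − 5 = 8 in every subsequent period, with present value 8·δ/(1−δ).
Deviation is unprofitable when 8·δ/(1−δ) ≥ 3, i.e. δ/(1−δ) ≥ 3/8.
Equivalently δ ≥ 3/(3+8) = 3/11.

3/11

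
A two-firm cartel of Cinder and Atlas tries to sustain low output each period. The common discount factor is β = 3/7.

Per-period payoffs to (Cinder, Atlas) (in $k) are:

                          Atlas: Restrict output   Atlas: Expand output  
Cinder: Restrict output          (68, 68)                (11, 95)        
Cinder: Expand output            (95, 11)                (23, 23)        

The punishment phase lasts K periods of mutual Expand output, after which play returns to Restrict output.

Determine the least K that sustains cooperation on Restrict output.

No profitable deviation requires (68−23)(β+…+β^K) ≥ 95−68, i.e. β+…+β^K ≥ 3/5 ≈ 0.6000.
With β = 3/7, the partial sums are K=1: 0.4286, K=2: 0.6122.
K = 2 is the first length at which the sum reaches 0.6000.

2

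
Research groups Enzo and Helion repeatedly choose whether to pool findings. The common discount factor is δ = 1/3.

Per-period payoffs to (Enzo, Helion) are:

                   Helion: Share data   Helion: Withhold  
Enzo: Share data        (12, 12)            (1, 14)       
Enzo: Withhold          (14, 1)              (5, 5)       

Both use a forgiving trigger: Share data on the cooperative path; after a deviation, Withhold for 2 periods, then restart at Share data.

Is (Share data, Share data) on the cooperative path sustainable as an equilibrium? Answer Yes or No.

Comparing payoff streams over the 3 periods until play realigns: cooperate → 12(1+δ+…+δ^2); deviate → 14 + 5(δ+…+δ^2).
Cooperation is sustained iff (12−5)(δ+…+δ^2) ≥ 14−12.
δ+…+δ^2 = 1/3·(1−(1/3)^2)/(1−1/3) = 0.4444, and (14−12)/(12−5) = 0.2857.
0.4444 ≥ 0.2857, so cooperation is sustainable.

Yes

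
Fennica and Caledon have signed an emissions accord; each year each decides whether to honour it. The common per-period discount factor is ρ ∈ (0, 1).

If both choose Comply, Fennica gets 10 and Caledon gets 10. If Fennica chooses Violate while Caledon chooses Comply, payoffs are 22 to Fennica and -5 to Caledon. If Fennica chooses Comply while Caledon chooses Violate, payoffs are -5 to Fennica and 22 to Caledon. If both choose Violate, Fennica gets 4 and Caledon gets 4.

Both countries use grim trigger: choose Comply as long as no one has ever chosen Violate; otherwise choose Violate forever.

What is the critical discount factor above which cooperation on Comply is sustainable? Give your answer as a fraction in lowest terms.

2/3

Under grim trigger the critical discount factor is (T−C)/(T−P) with T = 22, C = 10, P = 4.
ρ* = (22−10)/(22−4) = 12/18 = 2/3.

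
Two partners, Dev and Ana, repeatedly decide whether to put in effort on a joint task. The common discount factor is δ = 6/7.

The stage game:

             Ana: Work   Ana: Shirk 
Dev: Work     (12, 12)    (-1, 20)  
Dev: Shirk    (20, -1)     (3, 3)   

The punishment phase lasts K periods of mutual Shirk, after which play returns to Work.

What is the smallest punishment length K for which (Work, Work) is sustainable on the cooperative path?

No profitable deviation requires (12−3)(δ+…+δ^K) ≥ 20−12, i.e. δ+…+δ^K ≥ 8/9 ≈ 0.8889.
With δ = 6/7, the partial sums are K=1: 0.8571, K=2: 1.5918.
K = 2 is the first length at which the sum reaches 0.8889.

2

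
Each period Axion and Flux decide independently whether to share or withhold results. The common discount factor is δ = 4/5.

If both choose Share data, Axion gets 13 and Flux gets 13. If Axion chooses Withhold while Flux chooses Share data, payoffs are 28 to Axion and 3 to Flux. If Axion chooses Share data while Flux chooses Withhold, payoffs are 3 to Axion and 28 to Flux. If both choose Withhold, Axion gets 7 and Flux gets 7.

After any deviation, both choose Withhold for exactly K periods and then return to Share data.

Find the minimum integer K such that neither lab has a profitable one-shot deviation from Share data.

IC: δ(1−δ^K)/(1−δ) ≥ (28−13)/(13−7) = 5/2.
With δ = 4/5: need 1 − δ^K ≥ 5/2·(1−4/5)/(4/5), i.e. δ^K ≤ 0.3750.
Since (4/5)^4 = 0.4096 and (4/5)^5 = 0.3277, the smallest such K is 5.

5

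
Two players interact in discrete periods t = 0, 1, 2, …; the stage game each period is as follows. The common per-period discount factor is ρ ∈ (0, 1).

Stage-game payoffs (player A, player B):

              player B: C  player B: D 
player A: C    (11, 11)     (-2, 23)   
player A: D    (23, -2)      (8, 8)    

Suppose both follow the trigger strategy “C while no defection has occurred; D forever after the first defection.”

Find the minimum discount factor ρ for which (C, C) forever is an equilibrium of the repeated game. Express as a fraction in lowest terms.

Cooperation forever yields 11 each period: 11/(1−ρ).
Deviating yields 23 once, then 8 forever: 23 + 8ρ/(1−ρ).
No profitable deviation requires 11/(1−ρ) ≥ 23 + 8ρ/(1−ρ).
Multiplying by (1−ρ): 11 ≥ 23(1−ρ) + 8ρ = 23 − 15ρ.
So 15ρ ≥ 12, i.e. ρ ≥ 12/15 = 4/5.

4/5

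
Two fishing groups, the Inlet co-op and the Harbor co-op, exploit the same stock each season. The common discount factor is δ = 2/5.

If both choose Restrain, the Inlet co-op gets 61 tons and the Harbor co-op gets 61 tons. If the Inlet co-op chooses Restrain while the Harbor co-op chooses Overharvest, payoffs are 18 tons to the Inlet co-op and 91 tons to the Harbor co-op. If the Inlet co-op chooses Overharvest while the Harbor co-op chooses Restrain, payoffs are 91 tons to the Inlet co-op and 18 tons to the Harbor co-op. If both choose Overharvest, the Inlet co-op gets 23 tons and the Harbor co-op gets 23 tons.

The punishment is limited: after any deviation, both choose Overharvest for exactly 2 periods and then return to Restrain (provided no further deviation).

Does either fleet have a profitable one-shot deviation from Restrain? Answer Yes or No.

Yes

A one-shot deviation gives 91 now, then 23 for 2 periods, then back to 61.
Gain from deviating: (91−61) today; loss: (61−23) in each of the next 2 periods.
No-deviation condition: (61−23)(δ+…+δ^2) ≥ 91−61, i.e. δ+…+δ^2 ≥ 15/19.
At δ = 2/5: δ+…+δ^2 = 0.5600 < 0.7895.
So cooperation is not sustainable.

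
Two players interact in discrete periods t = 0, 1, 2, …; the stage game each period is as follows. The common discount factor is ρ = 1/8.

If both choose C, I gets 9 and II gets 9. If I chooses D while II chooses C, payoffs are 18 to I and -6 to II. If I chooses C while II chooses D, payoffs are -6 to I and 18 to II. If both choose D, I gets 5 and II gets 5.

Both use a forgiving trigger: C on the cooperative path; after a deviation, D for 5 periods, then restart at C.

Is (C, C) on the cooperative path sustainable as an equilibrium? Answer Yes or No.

Comparing payoff streams over the 6 periods until play realigns: cooperate → 9(1+ρ+…+ρ^5); deviate → 18 + 5(ρ+…+ρ^5).
Cooperation is sustained iff (9−5)(ρ+…+ρ^5) ≥ 18−9.
ρ+…+ρ^5 = 1/8·(1−(1/8)^5)/(1−1/8) = 0.1429, and (18−9)/(9−5) = 2.2500.
0.1429 < 2.2500, so cooperation is not sustainable.

No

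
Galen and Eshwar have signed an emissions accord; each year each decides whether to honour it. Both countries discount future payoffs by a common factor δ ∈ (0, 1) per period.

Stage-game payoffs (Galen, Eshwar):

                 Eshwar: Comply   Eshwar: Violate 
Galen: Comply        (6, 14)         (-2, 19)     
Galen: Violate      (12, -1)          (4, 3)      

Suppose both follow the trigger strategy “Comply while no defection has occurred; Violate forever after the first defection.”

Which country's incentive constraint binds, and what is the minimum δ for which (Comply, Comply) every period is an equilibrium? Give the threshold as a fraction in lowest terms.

Galen; δ ≥ 3/4

Galen: cooperation gives 6 each period; deviation gives 12 once then 4 forever.
  6/(1−δ) ≥ 12 + 4δ/(1−δ) ⇒ δ ≥ 6/8 = 3/4.
Eshwar: cooperation gives 14 each period; deviation gives 19 once then 3 forever.
  δ ≥ 5/16.
Both must hold, so the binding constraint is Galen's: δ ≥ 3/4.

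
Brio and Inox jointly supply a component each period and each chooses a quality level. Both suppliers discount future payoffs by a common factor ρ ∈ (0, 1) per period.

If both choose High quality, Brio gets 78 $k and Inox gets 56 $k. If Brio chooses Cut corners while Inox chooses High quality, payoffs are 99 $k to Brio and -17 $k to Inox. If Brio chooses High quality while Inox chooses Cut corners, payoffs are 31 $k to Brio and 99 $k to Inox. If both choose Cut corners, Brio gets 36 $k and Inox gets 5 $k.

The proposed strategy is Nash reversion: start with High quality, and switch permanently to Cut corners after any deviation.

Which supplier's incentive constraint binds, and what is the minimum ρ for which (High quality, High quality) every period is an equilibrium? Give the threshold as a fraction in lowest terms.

Brio: cooperation gives 78 each period; deviation gives 99 once then 36 forever.
  78/(1−ρ) ≥ 99 + 36ρ/(1−ρ) ⇒ ρ ≥ 21/63 = 1/3.
Inox: cooperation gives 56 each period; deviation gives 99 once then 5 forever.
  ρ ≥ 43/94.
Both must hold, so the binding constraint is Inox's: ρ ≥ 43/94.

Inox; ρ ≥ 43/94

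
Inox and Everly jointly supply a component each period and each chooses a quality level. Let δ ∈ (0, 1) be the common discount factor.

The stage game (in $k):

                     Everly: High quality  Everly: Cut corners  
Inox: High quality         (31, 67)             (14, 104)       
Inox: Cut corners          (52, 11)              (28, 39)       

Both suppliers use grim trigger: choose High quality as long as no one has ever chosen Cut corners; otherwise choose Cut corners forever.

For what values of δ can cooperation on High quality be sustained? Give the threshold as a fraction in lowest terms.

7/8

Inox's threshold: (52−31)/(52−28) = 7/8.
Everly's threshold: (104−67)/(104−39) = 37/65.
7/8 > 37/65, so Inox binds and δ* = 7/8.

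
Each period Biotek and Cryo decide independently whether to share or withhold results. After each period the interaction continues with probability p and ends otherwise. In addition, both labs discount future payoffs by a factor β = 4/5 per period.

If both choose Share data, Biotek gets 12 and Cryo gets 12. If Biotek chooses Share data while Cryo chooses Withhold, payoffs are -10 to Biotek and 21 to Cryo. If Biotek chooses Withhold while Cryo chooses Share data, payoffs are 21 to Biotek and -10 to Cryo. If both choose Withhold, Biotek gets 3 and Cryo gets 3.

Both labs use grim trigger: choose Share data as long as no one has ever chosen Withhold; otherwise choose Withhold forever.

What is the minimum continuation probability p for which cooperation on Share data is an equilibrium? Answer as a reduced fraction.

5/8

With continuation probability p and discount β, the effective per-period discount factor is βp.
Grim-trigger IC: βp ≥ (21−12)/(21−3) = 1/2.
So p ≥ (1/2)/(4/5) = 5/8.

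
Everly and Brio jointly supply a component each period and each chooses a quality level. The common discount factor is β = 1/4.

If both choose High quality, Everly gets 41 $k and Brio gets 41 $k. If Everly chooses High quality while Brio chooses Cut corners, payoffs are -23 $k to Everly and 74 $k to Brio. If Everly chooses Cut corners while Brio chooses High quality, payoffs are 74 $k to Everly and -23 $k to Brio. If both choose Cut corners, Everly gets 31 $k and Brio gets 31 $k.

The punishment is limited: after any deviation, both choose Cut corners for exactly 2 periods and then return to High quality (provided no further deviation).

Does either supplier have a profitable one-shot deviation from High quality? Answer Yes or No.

IC: β+…+β^2 ≥ (74−41)/(41−31) = 33/10.
At β = 1/4: partial sum = 0.3125 < 3.3000. Cooperation not sustainable.

Yes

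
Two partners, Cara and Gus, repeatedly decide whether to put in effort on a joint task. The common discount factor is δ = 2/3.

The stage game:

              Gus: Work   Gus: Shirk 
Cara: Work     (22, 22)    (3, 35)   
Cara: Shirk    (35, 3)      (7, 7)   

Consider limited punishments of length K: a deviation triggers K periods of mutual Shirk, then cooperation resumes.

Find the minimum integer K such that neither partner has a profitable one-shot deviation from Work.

2

No profitable deviation requires (22−7)(δ+…+δ^K) ≥ 35−22, i.e. δ+…+δ^K ≥ 13/15 ≈ 0.8667.
With δ = 2/3, the partial sums are K=1: 0.6667, K=2: 1.1111.
K = 2 is the first length at which the sum reaches 0.8667.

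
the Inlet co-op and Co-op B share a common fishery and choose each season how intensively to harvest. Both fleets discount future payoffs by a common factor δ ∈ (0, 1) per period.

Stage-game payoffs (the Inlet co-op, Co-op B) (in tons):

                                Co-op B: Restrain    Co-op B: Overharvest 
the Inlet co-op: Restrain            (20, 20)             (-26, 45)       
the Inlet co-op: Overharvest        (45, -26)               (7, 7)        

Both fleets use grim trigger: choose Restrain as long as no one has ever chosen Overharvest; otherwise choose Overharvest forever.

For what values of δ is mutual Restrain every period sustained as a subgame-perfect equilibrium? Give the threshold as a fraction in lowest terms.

25/38

20/(1−δ) ≥ 45 + 7δ/(1−δ)
20 ≥ 45 − 38δ
δ ≥ 25/38.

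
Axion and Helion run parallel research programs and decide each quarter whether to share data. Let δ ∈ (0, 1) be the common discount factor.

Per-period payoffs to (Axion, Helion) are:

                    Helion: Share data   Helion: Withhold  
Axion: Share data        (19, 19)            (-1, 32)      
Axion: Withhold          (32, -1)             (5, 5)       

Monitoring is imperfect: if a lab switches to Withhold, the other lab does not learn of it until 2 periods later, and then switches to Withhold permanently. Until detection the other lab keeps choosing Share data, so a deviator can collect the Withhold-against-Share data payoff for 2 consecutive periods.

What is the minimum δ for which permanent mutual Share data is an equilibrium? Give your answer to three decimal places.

Deviating for the 2 undetected periods gains 32−19 = 13 per period over cooperation, then loses 19−5 = 14 per period forever once punishment starts.
Gain: 13(1 + δ + … + δ^1); loss: 14·δ^2/(1−δ).
No profitable deviation ⇔ 13(1−δ^2) ≤ 14·δ^2, i.e. δ^2 ≥ 13/(13+14) = 13/27.
Hence δ ≥ (13/27)^(1/2) ≈ 0.694.

0.694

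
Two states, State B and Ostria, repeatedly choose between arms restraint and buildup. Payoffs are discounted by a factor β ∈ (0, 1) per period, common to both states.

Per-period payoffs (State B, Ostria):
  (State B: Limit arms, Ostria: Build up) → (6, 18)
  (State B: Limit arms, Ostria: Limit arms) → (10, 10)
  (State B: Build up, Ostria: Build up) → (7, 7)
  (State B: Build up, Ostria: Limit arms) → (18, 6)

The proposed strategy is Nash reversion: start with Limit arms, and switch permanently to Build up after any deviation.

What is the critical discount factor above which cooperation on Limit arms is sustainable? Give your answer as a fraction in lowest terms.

8/11

Under grim trigger the critical discount factor is (T−C)/(T−P) with T = 18, C = 10, P = 7.
β* = (18−10)/(18−7) = 8/11.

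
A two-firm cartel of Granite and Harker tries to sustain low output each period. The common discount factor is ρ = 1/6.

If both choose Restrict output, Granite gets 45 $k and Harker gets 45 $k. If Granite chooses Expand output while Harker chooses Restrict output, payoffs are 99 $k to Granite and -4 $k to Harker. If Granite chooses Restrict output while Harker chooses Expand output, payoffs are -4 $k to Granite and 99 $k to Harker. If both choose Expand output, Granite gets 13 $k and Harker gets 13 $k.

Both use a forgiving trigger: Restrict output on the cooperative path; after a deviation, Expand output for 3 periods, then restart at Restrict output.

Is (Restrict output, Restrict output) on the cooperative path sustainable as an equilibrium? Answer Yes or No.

No

Comparing payoff streams over the 4 periods until play realigns: cooperate → 45(1+ρ+…+ρ^3); deviate → 99 + 13(ρ+…+ρ^3).
Cooperation is sustained iff (45−13)(ρ+…+ρ^3) ≥ 99−45.
ρ+…+ρ^3 = 1/6·(1−(1/6)^3)/(1−1/6) = 0.1991, and (99−45)/(45−13) = 1.6875.
0.1991 < 1.6875, so cooperation is not sustainable.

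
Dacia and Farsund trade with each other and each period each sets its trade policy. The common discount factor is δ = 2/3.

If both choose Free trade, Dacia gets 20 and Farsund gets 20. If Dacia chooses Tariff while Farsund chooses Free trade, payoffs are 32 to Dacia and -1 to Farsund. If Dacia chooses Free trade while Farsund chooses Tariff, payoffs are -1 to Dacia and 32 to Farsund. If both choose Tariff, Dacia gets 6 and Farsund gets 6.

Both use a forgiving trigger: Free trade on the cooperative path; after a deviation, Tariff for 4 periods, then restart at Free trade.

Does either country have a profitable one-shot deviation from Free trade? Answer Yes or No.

No

A one-shot deviation gives 32 now, then 6 for 4 periods, then back to 20.
Gain from deviating: (32−20) today; loss: (20−6) in each of the next 4 periods.
No-deviation condition: (20−6)(δ+…+δ^4) ≥ 32−20, i.e. δ+…+δ^4 ≥ 6/7.
At δ = 2/3: δ+…+δ^4 = 1.6049 ≥ 0.8571.
So cooperation is sustainable.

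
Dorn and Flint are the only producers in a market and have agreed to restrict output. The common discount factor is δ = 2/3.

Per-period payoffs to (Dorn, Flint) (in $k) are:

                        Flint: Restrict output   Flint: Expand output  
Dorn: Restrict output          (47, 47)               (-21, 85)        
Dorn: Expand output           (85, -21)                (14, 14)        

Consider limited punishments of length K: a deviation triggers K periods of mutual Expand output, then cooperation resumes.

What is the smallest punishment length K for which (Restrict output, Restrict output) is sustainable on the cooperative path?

3

No profitable deviation requires (47−14)(δ+…+δ^K) ≥ 85−47, i.e. δ+…+δ^K ≥ 38/33 ≈ 1.1515.
With δ = 2/3, the partial sums are K=1: 0.6667, K=2: 1.1111, K=3: 1.4074.
K = 3 is the first length at which the sum reaches 1.1515.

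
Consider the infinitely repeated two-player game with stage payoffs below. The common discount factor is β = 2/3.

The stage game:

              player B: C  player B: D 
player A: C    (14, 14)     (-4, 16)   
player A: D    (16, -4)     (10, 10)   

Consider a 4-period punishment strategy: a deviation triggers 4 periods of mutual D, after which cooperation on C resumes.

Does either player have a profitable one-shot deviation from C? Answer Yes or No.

No

A one-shot deviation gives 16 now, then 10 for 4 periods, then back to 14.
Gain from deviating: (16−14) today; loss: (14−10) in each of the next 4 periods.
No-deviation condition: (14−10)(β+…+β^4) ≥ 16−14, i.e. β+…+β^4 ≥ 1/2.
At β = 2/3: β+…+β^4 = 1.6049 ≥ 0.5000.
So cooperation is sustainable.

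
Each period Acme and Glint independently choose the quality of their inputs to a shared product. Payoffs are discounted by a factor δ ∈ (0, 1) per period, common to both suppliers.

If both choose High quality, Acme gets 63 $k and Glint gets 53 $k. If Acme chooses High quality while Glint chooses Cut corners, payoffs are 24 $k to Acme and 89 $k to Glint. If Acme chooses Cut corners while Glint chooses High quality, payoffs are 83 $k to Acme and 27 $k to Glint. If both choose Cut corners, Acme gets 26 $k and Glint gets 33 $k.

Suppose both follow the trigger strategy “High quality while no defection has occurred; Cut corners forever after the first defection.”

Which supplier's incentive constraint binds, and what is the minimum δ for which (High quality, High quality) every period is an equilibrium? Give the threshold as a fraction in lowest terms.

Glint; δ ≥ 9/14

Acme: cooperation gives 63 each period; deviation gives 83 once then 26 forever.
  63/(1−δ) ≥ 83 + 26δ/(1−δ) ⇒ δ ≥ 20/57.
Glint: cooperation gives 53 each period; deviation gives 89 once then 33 forever.
  δ ≥ 36/56 = 9/14.
Both must hold, so the binding constraint is Glint's: δ ≥ 9/14.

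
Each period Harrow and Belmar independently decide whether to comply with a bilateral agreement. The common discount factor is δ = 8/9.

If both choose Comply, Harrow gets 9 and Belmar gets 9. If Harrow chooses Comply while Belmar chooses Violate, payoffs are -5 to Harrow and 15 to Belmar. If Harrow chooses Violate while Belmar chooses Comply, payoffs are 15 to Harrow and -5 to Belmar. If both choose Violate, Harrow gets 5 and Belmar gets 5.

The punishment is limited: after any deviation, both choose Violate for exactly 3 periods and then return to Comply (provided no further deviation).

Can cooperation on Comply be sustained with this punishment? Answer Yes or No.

Yes

A one-shot deviation gives 15 now, then 5 for 3 periods, then back to 9.
Gain from deviating: (15−9) today; loss: (9−5) in each of the next 3 periods.
No-deviation condition: (9−5)(δ+…+δ^3) ≥ 15−9, i.e. δ+…+δ^3 ≥ 3/2.
At δ = 8/9: δ+…+δ^3 = 2.3813 ≥ 1.5000.
So cooperation is sustainable.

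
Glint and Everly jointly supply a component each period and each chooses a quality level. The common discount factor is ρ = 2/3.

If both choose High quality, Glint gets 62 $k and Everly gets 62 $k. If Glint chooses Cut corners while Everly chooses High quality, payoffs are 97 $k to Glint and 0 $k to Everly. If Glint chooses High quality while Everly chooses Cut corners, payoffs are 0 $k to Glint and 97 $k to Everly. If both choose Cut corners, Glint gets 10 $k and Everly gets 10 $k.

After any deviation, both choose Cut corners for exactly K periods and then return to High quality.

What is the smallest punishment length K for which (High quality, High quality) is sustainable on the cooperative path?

No profitable deviation requires (62−10)(ρ+…+ρ^K) ≥ 97−62, i.e. ρ+…+ρ^K ≥ 35/52 ≈ 0.6731.
With ρ = 2/3, the partial sums are K=1: 0.6667, K=2: 1.1111.
K = 2 is the first length at which the sum reaches 0.6731.

2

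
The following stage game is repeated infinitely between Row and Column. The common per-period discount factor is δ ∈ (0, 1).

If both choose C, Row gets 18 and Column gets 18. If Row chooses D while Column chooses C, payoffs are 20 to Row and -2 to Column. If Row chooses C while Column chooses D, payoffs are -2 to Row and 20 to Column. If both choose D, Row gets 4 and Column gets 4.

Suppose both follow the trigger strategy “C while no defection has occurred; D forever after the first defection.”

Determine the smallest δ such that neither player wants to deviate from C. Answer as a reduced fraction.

1/8

One-period gain from deviating is 20 − 18 = 2. The loss is 18 − 4 = 14 in every subsequent period, with present value 14·δ/(1−δ).
Deviation is unprofitable when 14·δ/(1−δ) ≥ 2, i.e. δ/(1−δ) ≥ 1/7.
Equivalently δ ≥ 2/(2+14) = 1/8.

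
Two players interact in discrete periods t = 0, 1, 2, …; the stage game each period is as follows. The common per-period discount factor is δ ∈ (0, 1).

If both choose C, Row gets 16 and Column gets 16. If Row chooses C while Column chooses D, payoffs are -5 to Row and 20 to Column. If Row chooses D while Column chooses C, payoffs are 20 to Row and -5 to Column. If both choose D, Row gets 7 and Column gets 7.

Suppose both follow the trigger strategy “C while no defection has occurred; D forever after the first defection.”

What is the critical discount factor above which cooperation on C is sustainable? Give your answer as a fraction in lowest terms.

4/13

One-period gain from deviating is 20 − 16 = 4. The loss is 16 − 7 = 9 in every subsequent period, with present value 9·δ/(1−δ).
Deviation is unprofitable when 9·δ/(1−δ) ≥ 4, i.e. δ/(1−δ) ≥ 4/9.
Equivalently δ ≥ 4/(4+9) = 4/13.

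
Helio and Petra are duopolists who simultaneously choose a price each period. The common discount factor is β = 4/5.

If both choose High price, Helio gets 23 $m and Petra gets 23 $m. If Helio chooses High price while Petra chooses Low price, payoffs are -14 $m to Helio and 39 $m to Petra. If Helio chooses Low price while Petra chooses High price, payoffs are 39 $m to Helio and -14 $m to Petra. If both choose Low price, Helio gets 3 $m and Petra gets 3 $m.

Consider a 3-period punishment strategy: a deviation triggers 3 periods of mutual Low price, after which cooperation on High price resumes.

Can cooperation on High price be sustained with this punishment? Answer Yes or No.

Comparing payoff streams over the 4 periods until play realigns: cooperate → 23(1+β+…+β^3); deviate → 39 + 3(β+…+β^3).
Cooperation is sustained iff (23−3)(β+…+β^3) ≥ 39−23.
β+…+β^3 = 4/5·(1−(4/5)^3)/(1−4/5) = 1.9520, and (39−23)/(23−3) = 0.8000.
1.9520 ≥ 0.8000, so cooperation is sustainable.

Yes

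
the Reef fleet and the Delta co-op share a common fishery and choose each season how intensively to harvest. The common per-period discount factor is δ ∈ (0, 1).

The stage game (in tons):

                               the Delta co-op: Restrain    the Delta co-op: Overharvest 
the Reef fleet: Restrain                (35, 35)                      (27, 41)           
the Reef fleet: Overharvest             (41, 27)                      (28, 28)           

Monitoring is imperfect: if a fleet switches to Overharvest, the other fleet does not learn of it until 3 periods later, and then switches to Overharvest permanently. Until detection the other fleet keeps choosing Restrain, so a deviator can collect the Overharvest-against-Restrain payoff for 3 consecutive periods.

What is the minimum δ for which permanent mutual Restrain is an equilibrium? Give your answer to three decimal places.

0.773

A deviator earns 41 for 3 periods, then 28 forever; cooperating earns 35 forever. Multiplying the IC by (1−δ):
35 ≥ 41(1−δ^3) + 28δ^3, so 13·δ^3 ≥ 6 and δ^3 ≥ 6/13.
δ ≥ (6/13)^(1/3) ≈ 0.773.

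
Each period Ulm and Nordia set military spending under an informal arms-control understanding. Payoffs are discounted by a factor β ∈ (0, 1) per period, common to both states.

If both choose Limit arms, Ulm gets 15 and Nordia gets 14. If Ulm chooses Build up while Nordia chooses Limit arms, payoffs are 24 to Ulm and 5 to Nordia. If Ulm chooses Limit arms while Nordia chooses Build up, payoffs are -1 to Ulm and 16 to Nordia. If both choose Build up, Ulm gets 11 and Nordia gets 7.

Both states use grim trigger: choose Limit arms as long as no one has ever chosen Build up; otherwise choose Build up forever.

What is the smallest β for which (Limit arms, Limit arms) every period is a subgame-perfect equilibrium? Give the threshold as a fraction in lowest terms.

9/13

Ulm's threshold: (24−15)/(24−11) = 9/13.
Nordia's threshold: (16−14)/(16−7) = 2/9.
9/13 > 2/9, so Ulm binds and β* = 9/13.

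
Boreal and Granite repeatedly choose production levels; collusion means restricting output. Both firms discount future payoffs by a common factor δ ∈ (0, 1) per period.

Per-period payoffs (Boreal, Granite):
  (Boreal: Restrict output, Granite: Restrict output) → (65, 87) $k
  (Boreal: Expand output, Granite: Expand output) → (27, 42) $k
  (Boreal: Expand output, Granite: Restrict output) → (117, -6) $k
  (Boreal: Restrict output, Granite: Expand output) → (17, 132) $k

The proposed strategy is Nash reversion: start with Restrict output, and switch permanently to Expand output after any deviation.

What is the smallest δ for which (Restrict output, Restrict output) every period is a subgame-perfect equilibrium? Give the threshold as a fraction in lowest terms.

Boreal's threshold: (117−65)/(117−27) = 26/45.
Granite's threshold: (132−87)/(132−42) = 1/2.
26/45 > 1/2, so Boreal binds and δ* = 26/45.

26/45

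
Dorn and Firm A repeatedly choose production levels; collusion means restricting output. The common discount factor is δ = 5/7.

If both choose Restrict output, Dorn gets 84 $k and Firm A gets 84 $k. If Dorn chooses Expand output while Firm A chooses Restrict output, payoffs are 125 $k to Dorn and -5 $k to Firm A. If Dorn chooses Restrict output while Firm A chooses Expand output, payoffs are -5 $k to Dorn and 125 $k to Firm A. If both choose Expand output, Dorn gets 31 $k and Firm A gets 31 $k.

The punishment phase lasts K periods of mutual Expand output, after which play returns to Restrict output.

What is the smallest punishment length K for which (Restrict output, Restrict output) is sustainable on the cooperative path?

2

No profitable deviation requires (84−31)(δ+…+δ^K) ≥ 125−84, i.e. δ+…+δ^K ≥ 41/53 ≈ 0.7736.
With δ = 5/7, the partial sums are K=1: 0.7143, K=2: 1.2245.
K = 2 is the first length at which the sum reaches 0.7736.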